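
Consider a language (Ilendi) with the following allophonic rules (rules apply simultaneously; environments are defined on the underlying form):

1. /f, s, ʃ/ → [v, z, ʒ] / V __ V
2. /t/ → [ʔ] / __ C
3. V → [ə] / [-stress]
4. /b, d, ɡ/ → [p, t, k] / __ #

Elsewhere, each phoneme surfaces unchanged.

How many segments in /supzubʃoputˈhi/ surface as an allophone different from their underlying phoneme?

5

Segments that undergo a rule: /u/ → [ə] (rule 3); /u/ → [ə] (rule 3); /o/ → [ə] (rule 3); /u/ → [ə] (rule 3); /t/ → [ʔ] (rule 2).
All other segments surface unchanged.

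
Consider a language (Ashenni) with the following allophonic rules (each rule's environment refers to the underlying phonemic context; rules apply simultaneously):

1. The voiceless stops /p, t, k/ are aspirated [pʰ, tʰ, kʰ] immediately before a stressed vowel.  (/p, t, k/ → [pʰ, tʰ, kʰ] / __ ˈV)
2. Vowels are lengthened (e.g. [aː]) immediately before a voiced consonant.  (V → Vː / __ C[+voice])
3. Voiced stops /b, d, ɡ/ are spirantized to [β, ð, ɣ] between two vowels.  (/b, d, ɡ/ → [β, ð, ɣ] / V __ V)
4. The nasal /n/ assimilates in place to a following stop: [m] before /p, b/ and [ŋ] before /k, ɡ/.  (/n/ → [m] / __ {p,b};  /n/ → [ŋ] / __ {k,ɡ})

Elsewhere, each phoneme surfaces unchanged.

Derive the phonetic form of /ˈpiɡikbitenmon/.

[ˈpʰiːɣikbiteːnmoːn]

Rule 1 applies to /p/ (word-initial: immediately before a stressed vowel) → [pʰ].
/i/ — between /p/ and /ɡ/, before a voiced consonant — surfaces as [iː] (rule 2).
/ɡ/ (between /i/ and /i/): between two vowels, so rule 3 applies → [ɣ].
/i/ (between /ɡ/ and /k/) fails the environment for rule 2, so it stays [i].
/k/ (between /i/ and /b/): rule 1 targets it, but not immediately before a stressed vowel → unchanged [k].
/b/ (between /k/ and /i/) is in the target of rule 3 but the environment (between two vowels) is not met → [b].
/i/ (between /b/ and /t/) is in the target of rule 2 but the environment (before a voiced consonant) is not met → [i].
/t/ (between /i/ and /e/): rule 1 targets it, but not immediately before a stressed vowel → unchanged [t].
/e/ meets the environment for rule 2 (before a voiced consonant) → [eː].
/n/ (between /e/ and /m/) is in the target of rule 4 but the environment (before a labial or velar stop) is not met → [n].
/m/ — not in any rule's target class → [m].
/o/ (between /m/ and /n/): before a voiced consonant, so rule 2 applies → [oː].
/n/ (word-final) fails the environment for rule 4, so it stays [n].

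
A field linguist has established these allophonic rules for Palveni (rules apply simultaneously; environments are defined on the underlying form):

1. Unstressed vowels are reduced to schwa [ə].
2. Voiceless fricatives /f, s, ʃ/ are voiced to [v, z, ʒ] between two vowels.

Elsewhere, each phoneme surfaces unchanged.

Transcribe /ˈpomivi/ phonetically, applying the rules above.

/p/ (word-initial) is unaffected → [p].
/o/ (between /p/ and /m/): rule 1 targets it, but not in an unstressed syllable → unchanged [o].
/m/ — not in any rule's target class → [m].
/i/ meets the environment for rule 1 (in an unstressed syllable) → [ə].
/v/ — not in any rule's target class → [v].
/i/ (word-final) occurs in an unstressed syllable → [ə] by rule 1.

[ˈpoməvə]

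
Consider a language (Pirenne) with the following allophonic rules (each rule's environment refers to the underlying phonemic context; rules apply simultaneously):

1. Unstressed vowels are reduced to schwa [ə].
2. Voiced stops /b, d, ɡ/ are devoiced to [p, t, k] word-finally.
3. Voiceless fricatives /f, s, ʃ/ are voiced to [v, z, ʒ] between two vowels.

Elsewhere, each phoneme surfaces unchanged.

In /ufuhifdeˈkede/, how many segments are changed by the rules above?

Segments that undergo a rule: /u/ → [ə] (rule 1); /f/ → [v] (rule 3); /u/ → [ə] (rule 1); /i/ → [ə] (rule 1); /e/ → [ə] (rule 1); /e/ → [ə] (rule 1).
All other segments surface unchanged.

6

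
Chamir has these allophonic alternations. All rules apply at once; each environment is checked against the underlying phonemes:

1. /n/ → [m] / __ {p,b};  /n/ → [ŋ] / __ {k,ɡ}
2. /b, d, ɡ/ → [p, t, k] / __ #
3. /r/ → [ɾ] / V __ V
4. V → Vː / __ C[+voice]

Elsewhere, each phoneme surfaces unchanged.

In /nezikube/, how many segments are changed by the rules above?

2

Segments that undergo a rule: /e/ → [eː] (rule 4); /u/ → [uː] (rule 4).
All other segments surface unchanged.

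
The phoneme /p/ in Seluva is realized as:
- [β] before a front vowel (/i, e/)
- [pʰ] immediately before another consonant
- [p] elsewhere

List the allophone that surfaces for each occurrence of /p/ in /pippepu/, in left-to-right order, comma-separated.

[β], [pʰ], [β], [p]

Occurrence 1 (position 1): before a front vowel (/i, e/) → [β].
Occurrence 2 (position 3): immediately before another consonant → [pʰ].
Occurrence 3 (position 4): before a front vowel (/i, e/) → [β].
Occurrence 4 (position 6): no conditioning environment matches → elsewhere allophone [p].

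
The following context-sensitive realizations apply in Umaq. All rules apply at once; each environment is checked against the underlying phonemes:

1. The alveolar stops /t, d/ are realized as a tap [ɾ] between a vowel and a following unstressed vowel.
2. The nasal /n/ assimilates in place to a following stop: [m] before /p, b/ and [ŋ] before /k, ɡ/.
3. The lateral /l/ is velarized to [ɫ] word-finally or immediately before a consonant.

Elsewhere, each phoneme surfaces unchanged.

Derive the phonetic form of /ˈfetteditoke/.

/t/ — between /e/ and /t/; rule 1 does not apply here → [t].
/t/ (between /t/ and /e/) fails the environment for rule 1, so it stays [t].
/d/ (between /e/ and /i/) occurs between a vowel and a following unstressed vowel → [ɾ] by rule 1.
/t/ (between /i/ and /o/): between a vowel and a following unstressed vowel, so rule 1 applies → [ɾ].

[ˈfetteɾiɾoke]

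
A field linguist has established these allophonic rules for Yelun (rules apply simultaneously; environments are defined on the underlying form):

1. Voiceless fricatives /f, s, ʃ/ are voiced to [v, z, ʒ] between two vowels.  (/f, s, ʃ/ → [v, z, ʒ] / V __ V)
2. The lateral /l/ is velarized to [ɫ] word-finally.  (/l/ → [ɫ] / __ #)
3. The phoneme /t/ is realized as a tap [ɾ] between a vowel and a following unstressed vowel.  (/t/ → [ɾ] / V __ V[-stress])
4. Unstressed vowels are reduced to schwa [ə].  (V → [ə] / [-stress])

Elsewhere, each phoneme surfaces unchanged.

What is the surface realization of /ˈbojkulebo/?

/b/ (word-initial): no rule targets it → [b].
/o/ (between /b/ and /j/) is in the target of rule 4 but the environment (in an unstressed syllable) is not met → [o].
/j/ stays [j].
/k/ (between /j/ and /u/) is unaffected → [k].
/u/ (between /k/ and /l/) occurs in an unstressed syllable → [ə] by rule 4.
/l/ (between /u/ and /e/) is in the target of rule 2 but the environment (word-finally) is not met → [l].
/e/ — between /l/ and /b/, in an unstressed syllable — surfaces as [ə] (rule 4).
/b/ — not in any rule's target class → [b].
/o/ (word-final): in an unstressed syllable, so rule 4 applies → [ə].

[ˈbojkələbə]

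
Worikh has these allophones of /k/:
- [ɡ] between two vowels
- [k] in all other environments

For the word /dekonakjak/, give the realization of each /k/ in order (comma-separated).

[ɡ], [k], [k]

Occurrence 1 (position 3): between two vowels → [ɡ].
Occurrence 2 (position 7): no conditioning environment matches → elsewhere allophone [k].
Occurrence 3 (position 10): no conditioning environment matches → elsewhere allophone [k].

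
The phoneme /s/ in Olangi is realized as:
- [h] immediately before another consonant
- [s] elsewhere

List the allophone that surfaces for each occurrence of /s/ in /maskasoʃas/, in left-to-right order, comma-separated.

Occurrence 1 (position 3): immediately before another consonant → [h].
Occurrence 2 (position 6): no conditioning environment matches → elsewhere allophone [s].
Occurrence 3 (position 10): no conditioning environment matches → elsewhere allophone [s].

[h], [s], [s]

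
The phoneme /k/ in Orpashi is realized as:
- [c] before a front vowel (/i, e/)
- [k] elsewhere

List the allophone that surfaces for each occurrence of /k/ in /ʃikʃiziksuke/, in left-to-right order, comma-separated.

Occurrence 1 (position 3): no conditioning environment matches → elsewhere allophone [k].
Occurrence 2 (position 8): no conditioning environment matches → elsewhere allophone [k].
Occurrence 3 (position 11): before a front vowel → [c].

[k], [k], [c]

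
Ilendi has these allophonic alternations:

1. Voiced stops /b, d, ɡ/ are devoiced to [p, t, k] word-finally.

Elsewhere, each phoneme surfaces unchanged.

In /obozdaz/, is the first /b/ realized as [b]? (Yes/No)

Yes

/b/ (between /o/ and /o/) fails the environment for rule 1, so it stays [b].
The actual realization is [b], which matches [b].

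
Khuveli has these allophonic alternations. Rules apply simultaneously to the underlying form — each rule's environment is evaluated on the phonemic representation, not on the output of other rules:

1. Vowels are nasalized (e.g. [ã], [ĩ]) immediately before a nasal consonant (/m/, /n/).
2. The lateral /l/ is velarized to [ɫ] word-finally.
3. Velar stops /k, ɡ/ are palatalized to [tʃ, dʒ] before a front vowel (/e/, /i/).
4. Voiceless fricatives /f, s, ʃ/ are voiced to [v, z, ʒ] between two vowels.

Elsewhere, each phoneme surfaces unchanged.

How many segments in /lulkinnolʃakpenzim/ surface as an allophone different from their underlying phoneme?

4

Segments that undergo a rule: /k/ → [tʃ] (rule 3); /i/ → [ĩ] (rule 1); /e/ → [ẽ] (rule 1); /i/ → [ĩ] (rule 1).
All other segments surface unchanged.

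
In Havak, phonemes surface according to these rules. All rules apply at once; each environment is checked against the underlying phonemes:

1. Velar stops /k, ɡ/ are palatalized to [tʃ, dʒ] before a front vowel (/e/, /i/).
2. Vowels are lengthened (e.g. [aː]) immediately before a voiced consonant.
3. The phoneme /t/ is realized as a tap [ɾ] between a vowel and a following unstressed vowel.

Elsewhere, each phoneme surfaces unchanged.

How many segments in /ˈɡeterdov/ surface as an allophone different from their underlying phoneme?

4

Segments that undergo a rule: /ɡ/ → [dʒ] (rule 1); /t/ → [ɾ] (rule 3); /e/ → [eː] (rule 2); /o/ → [oː] (rule 2).
All other segments surface unchanged.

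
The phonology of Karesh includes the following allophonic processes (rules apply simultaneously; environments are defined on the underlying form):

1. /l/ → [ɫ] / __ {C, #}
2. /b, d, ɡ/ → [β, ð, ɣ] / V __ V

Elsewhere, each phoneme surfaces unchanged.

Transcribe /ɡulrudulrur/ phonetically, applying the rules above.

/ɡ/ — word-initial; rule 2 does not apply here → [ɡ].
/u/ — not in any rule's target class → [u].
/l/ meets the environment for rule 1 (word-finally or immediately before a consonant) → [ɫ].
/r/ — not in any rule's target class → [r].
/u/ (between /r/ and /d/) is unaffected → [u].
/d/ meets the environment for rule 2 (between two vowels) → [ð].
/u/ stays [u].
Rule 1 applies to /l/ (between /u/ and /r/: word-finally or immediately before a consonant) → [ɫ].
/r/ (between /l/ and /u/): no rule targets it → [r].
/u/ (between /r/ and /r/) is unaffected → [u].
/r/ stays [r].

[ɡuɫruðuɫrur]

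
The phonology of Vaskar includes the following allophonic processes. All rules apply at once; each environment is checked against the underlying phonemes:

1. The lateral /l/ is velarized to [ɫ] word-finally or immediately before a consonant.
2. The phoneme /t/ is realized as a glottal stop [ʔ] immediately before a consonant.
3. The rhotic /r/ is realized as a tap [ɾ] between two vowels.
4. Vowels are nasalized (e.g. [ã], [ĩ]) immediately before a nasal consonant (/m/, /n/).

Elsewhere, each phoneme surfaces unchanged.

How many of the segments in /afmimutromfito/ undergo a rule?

Segments that undergo a rule: /i/ → [ĩ] (rule 4); /t/ → [ʔ] (rule 2); /o/ → [õ] (rule 4).
All other segments surface unchanged.

3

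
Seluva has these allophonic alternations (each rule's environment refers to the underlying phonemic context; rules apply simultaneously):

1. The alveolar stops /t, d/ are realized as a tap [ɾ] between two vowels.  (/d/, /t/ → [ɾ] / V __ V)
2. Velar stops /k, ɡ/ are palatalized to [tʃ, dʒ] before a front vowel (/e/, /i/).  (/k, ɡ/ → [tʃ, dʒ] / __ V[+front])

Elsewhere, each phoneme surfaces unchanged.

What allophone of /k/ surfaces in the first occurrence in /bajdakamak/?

/k/ (between /a/ and /a/) is in the target of rule 2 but the environment (before a front vowel) is not met → [k].

[k]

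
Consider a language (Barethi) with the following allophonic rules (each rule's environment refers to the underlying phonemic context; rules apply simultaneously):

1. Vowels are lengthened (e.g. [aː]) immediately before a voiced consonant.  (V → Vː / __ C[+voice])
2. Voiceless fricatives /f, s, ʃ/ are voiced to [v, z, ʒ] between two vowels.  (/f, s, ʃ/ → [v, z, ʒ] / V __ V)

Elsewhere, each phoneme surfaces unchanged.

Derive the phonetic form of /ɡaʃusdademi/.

[ɡaʒusdaːdeːmi]

/a/ (between /ɡ/ and /ʃ/) is in the target of rule 1 but the environment (before a voiced consonant) is not met → [a].
/ʃ/ (between /a/ and /u/) occurs between two vowels → [ʒ] by rule 2.
/u/ — between /ʃ/ and /s/; rule 1 does not apply here → [u].
/s/ (between /u/ and /d/): rule 2 targets it, but not between two vowels → unchanged [s].
Rule 1 applies to /a/ (between /d/ and /d/: before a voiced consonant) → [aː].
Rule 1 applies to /e/ (between /d/ and /m/: before a voiced consonant) → [eː].
/i/ (word-final) fails the environment for rule 1, so it stays [i].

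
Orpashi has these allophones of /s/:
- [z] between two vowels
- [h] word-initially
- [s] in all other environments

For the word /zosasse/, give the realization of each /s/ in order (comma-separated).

Occurrence 1 (position 3): between two vowels → [z].
Occurrence 2 (position 5): no conditioning environment matches → elsewhere allophone [s].
Occurrence 3 (position 6): no conditioning environment matches → elsewhere allophone [s].

[z], [s], [s]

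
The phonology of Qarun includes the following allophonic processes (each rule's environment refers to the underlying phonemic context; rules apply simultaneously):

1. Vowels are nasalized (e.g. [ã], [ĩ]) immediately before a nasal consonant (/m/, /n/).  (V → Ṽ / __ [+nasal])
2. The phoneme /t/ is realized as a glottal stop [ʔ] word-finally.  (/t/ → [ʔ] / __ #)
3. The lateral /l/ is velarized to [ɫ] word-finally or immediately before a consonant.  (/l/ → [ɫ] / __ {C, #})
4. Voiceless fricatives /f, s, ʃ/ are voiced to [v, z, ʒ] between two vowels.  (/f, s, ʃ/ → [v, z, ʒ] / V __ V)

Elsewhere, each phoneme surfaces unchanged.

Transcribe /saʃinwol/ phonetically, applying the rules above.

[saʒĩnwoɫ]

/s/ (word-initial): rule 4 targets it, but not between two vowels → unchanged [s].
/a/ (between /s/ and /ʃ/) fails the environment for rule 1, so it stays [a].
Rule 4 applies to /ʃ/ (between /a/ and /i/: between two vowels) → [ʒ].
/i/ meets the environment for rule 1 (before a nasal consonant) → [ĩ].
/n/ — not in any rule's target class → [n].
/w/ — not in any rule's target class → [w].
/o/ (between /w/ and /l/): rule 1 targets it, but not before a nasal consonant → unchanged [o].
/l/ (word-final) occurs word-finally or immediately before a consonant → [ɫ] by rule 3.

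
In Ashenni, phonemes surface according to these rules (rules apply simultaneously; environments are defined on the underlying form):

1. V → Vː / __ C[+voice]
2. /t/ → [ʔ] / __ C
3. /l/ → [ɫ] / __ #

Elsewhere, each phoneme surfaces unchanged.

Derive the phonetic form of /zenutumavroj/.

/z/ stays [z].
/e/ — between /z/ and /n/, before a voiced consonant — surfaces as [eː] (rule 1).
/n/ (between /e/ and /u/): no rule targets it → [n].
/u/ (between /n/ and /t/): rule 1 targets it, but not before a voiced consonant → unchanged [u].
/t/ — between /u/ and /u/; rule 2 does not apply here → [t].
Rule 1 applies to /u/ (between /t/ and /m/: before a voiced consonant) → [uː].
/m/ — not in any rule's target class → [m].
Rule 1 applies to /a/ (between /m/ and /v/: before a voiced consonant) → [aː].
/v/ (between /a/ and /r/) is unaffected → [v].
/r/ (between /v/ and /o/): no rule targets it → [r].
Rule 1 applies to /o/ (between /r/ and /j/: before a voiced consonant) → [oː].
/j/ stays [j].

[zeːnutuːmaːvroːj]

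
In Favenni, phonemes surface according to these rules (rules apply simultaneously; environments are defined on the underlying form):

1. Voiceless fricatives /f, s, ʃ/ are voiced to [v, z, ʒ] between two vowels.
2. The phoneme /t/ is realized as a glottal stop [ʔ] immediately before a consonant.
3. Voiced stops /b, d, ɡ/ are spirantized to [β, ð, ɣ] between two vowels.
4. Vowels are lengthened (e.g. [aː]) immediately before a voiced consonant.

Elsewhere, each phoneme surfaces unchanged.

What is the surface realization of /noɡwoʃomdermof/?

[noːɡwoʒoːmdeːrmof]

/o/ (between /n/ and /ɡ/): before a voiced consonant, so rule 4 applies → [oː].
/ɡ/ (between /o/ and /w/) fails the environment for rule 3, so it stays [ɡ].
/o/ (between /w/ and /ʃ/): rule 4 targets it, but not before a voiced consonant → unchanged [o].
/ʃ/ — between /o/ and /o/, between two vowels — surfaces as [ʒ] (rule 1).
/o/ — between /ʃ/ and /m/, before a voiced consonant — surfaces as [oː] (rule 4).
/d/ (between /m/ and /e/) is in the target of rule 3 but the environment (between two vowels) is not met → [d].
/e/ (between /d/ and /r/): before a voiced consonant, so rule 4 applies → [eː].
/o/ (between /m/ and /f/) is in the target of rule 4 but the environment (before a voiced consonant) is not met → [o].
/f/ — word-final; rule 1 does not apply here → [f].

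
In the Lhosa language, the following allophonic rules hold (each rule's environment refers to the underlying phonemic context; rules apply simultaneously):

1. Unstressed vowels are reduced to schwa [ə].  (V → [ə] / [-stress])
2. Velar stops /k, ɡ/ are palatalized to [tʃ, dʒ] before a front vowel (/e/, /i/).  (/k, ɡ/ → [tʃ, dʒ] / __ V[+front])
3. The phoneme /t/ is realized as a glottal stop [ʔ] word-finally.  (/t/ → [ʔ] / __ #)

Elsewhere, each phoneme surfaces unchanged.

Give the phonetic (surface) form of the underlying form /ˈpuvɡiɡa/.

[ˈpuvdʒəɡə]

/p/ stays [p].
/u/ (between /p/ and /v/) fails the environment for rule 1, so it stays [u].
/v/ stays [v].
Rule 2 applies to /ɡ/ (between /v/ and /i/: before a front vowel) → [dʒ].
/i/ meets the environment for rule 1 (in an unstressed syllable) → [ə].
/ɡ/ (between /i/ and /a/): rule 2 targets it, but not before a front vowel → unchanged [ɡ].
/a/ meets the environment for rule 1 (in an unstressed syllable) → [ə].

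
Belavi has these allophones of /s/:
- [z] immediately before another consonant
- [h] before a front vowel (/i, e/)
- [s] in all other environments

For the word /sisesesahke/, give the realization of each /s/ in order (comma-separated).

Occurrence 1 (position 1): before a front vowel (/i, e/) → [h].
Occurrence 2 (position 3): before a front vowel (/i, e/) → [h].
Occurrence 3 (position 5): before a front vowel (/i, e/) → [h].
Occurrence 4 (position 7): no conditioning environment matches → elsewhere allophone [s].

[h], [h], [h], [s]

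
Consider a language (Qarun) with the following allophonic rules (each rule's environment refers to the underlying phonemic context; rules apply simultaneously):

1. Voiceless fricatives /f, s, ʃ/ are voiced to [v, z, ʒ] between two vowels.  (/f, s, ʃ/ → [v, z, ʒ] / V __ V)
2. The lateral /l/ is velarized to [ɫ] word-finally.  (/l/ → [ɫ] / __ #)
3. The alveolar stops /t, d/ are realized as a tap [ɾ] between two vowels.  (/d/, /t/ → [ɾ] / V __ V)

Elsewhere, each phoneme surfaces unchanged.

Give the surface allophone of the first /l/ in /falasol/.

/l/ (between /a/ and /a/) fails the environment for rule 2, so it stays [l].

[l]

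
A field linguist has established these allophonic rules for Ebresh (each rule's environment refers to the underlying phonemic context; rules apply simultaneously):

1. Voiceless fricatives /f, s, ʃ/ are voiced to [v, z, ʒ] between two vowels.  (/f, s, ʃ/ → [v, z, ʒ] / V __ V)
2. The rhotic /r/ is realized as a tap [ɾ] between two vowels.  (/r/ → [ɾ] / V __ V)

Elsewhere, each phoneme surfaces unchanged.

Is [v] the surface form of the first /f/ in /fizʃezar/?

/f/ (word-initial): rule 1 targets it, but not between two vowels → unchanged [f].
The actual realization is [f], not [v].

No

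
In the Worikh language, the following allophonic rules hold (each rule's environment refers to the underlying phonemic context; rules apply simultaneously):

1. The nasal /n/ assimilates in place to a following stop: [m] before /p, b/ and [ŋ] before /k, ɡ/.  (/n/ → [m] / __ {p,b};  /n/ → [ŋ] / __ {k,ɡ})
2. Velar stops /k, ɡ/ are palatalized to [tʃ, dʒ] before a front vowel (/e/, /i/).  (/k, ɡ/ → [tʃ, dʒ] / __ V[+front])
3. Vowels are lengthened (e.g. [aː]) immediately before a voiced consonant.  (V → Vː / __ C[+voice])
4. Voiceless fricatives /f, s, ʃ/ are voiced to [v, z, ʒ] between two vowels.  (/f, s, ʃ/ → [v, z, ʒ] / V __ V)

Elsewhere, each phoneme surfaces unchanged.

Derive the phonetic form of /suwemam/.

/s/ (word-initial) fails the environment for rule 4, so it stays [s].
Rule 3 applies to /u/ (between /s/ and /w/: before a voiced consonant) → [uː].
/w/ (between /u/ and /e/) is unaffected → [w].
/e/ — between /w/ and /m/, before a voiced consonant — surfaces as [eː] (rule 3).
/m/ (between /e/ and /a/): no rule targets it → [m].
/a/ — between /m/ and /m/, before a voiced consonant — surfaces as [aː] (rule 3).
/m/ (word-final): no rule targets it → [m].

[suːweːmaːm]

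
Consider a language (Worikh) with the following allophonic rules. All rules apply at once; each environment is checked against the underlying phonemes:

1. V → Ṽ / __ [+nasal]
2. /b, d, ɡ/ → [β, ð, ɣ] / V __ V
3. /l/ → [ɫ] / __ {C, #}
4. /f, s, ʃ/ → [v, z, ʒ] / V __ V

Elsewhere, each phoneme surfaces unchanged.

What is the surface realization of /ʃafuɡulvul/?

/ʃ/ — word-initial; rule 4 does not apply here → [ʃ].
/a/ (between /ʃ/ and /f/): rule 1 targets it, but not before a nasal consonant → unchanged [a].
/f/ (between /a/ and /u/) occurs between two vowels → [v] by rule 4.
/u/ (between /f/ and /ɡ/) fails the environment for rule 1, so it stays [u].
Rule 2 applies to /ɡ/ (between /u/ and /u/: between two vowels) → [ɣ].
/u/ (between /ɡ/ and /l/): rule 1 targets it, but not before a nasal consonant → unchanged [u].
/l/ meets the environment for rule 3 (word-finally or immediately before a consonant) → [ɫ].
/u/ (between /v/ and /l/): rule 1 targets it, but not before a nasal consonant → unchanged [u].
/l/ meets the environment for rule 3 (word-finally or immediately before a consonant) → [ɫ].

[ʃavuɣuɫvuɫ]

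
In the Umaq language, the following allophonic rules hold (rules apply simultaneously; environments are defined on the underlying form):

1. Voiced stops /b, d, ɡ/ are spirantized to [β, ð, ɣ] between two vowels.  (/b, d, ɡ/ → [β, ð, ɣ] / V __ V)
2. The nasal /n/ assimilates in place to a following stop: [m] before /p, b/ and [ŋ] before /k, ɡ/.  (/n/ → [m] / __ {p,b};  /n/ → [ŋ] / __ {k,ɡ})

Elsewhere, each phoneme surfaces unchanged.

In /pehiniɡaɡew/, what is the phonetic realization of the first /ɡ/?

/ɡ/ (between /i/ and /a/) occurs between two vowels → [ɣ] by rule 1.

[ɣ]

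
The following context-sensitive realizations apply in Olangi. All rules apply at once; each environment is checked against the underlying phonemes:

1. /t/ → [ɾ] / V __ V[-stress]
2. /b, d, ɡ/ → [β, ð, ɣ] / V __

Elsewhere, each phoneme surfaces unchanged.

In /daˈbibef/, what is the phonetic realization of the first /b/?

[β]

Rule 2 applies to /b/ (between /a/ and /i/: immediately after a vowel) → [β].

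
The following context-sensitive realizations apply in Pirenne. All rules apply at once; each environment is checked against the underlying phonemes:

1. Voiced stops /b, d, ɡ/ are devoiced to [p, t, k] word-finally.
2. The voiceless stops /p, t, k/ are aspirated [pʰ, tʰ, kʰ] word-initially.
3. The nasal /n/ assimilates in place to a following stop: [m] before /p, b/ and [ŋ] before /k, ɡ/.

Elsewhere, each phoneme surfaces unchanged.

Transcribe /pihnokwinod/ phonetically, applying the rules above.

[pʰihnokwinot]

/p/ (word-initial): word-initially, so rule 2 applies → [pʰ].
/i/ (between /p/ and /h/) is unaffected → [i].
/h/ (between /i/ and /n/) is unaffected → [h].
/n/ — between /h/ and /o/; rule 3 does not apply here → [n].
/o/ (between /n/ and /k/): no rule targets it → [o].
/k/ (between /o/ and /w/): rule 2 targets it, but not word-initially → unchanged [k].
/w/ (between /k/ and /i/): no rule targets it → [w].
/i/ stays [i].
/n/ — between /i/ and /o/; rule 3 does not apply here → [n].
/o/ — not in any rule's target class → [o].
/d/ (word-final): word-finally, so rule 1 applies → [t].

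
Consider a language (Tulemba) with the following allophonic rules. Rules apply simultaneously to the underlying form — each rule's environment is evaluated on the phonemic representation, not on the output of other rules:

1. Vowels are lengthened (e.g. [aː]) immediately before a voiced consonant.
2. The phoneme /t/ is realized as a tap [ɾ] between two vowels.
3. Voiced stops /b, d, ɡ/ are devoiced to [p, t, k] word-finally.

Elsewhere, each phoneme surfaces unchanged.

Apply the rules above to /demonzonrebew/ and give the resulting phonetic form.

[deːmoːnzoːnreːbeːw]

/d/ (word-initial) fails the environment for rule 3, so it stays [d].
/e/ (between /d/ and /m/): before a voiced consonant, so rule 1 applies → [eː].
/m/ (between /e/ and /o/): no rule targets it → [m].
/o/ (between /m/ and /n/) occurs before a voiced consonant → [oː] by rule 1.
/n/ (between /o/ and /z/) is unaffected → [n].
/z/ — not in any rule's target class → [z].
/o/ — between /z/ and /n/, before a voiced consonant — surfaces as [oː] (rule 1).
/n/ — not in any rule's target class → [n].
/r/ — not in any rule's target class → [r].
/e/ meets the environment for rule 1 (before a voiced consonant) → [eː].
/b/ (between /e/ and /e/) is in the target of rule 3 but the environment (word-finally) is not met → [b].
/e/ (between /b/ and /w/): before a voiced consonant, so rule 1 applies → [eː].
/w/ — not in any rule's target class → [w].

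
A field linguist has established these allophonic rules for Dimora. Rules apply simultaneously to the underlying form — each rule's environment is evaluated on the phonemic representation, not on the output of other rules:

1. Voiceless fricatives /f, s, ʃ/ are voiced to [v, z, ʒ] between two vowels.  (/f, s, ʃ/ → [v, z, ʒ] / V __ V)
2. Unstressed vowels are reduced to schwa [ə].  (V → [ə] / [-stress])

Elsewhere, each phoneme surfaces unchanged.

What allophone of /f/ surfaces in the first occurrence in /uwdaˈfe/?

/f/ meets the environment for rule 1 (between two vowels) → [v].

[v]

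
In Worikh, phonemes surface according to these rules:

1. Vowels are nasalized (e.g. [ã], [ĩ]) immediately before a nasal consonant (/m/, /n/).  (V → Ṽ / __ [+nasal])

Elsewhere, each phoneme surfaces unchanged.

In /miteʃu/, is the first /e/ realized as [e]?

/e/ (between /t/ and /ʃ/) is in the target of rule 1 but the environment (before a nasal consonant) is not met → [e].
The actual realization is [e], which matches [e].

Yes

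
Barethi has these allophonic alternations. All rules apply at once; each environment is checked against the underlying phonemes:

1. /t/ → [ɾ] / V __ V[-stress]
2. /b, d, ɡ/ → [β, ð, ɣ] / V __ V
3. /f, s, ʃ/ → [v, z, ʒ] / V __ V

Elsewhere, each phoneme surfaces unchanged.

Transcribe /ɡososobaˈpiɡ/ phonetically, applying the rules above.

/ɡ/ (word-initial): rule 2 targets it, but not between two vowels → unchanged [ɡ].
Rule 3 applies to /s/ (between /o/ and /o/: between two vowels) → [z].
/s/ — between /o/ and /o/, between two vowels — surfaces as [z] (rule 3).
/b/ meets the environment for rule 2 (between two vowels) → [β].
/ɡ/ (word-final): rule 2 targets it, but not between two vowels → unchanged [ɡ].

[ɡozozoβaˈpiɡ]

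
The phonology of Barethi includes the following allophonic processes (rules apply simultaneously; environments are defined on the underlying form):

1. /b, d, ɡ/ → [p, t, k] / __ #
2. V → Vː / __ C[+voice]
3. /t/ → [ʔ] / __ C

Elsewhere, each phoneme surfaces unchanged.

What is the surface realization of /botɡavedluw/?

/b/ (word-initial) is in the target of rule 1 but the environment (word-finally) is not met → [b].
/o/ — between /b/ and /t/; rule 2 does not apply here → [o].
/t/ (between /o/ and /ɡ/) occurs immediately before a consonant → [ʔ] by rule 3.
/ɡ/ (between /t/ and /a/) is in the target of rule 1 but the environment (word-finally) is not met → [ɡ].
/a/ meets the environment for rule 2 (before a voiced consonant) → [aː].
/v/ stays [v].
/e/ (between /v/ and /d/): before a voiced consonant, so rule 2 applies → [eː].
/d/ (between /e/ and /l/) fails the environment for rule 1, so it stays [d].
/l/ (between /d/ and /u/): no rule targets it → [l].
/u/ (between /l/ and /w/) occurs before a voiced consonant → [uː] by rule 2.
/w/ stays [w].

[boʔɡaːveːdluːw]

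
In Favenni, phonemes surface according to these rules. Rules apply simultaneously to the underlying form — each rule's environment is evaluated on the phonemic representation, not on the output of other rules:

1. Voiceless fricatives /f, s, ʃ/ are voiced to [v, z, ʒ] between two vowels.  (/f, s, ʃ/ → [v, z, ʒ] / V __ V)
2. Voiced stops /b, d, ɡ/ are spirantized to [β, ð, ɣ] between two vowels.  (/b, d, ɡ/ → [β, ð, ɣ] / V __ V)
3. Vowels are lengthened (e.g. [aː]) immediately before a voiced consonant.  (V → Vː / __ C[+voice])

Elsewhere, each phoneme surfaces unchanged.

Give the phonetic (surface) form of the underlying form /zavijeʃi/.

[zaːviːjeʒi]

/z/ stays [z].
/a/ (between /z/ and /v/) occurs before a voiced consonant → [aː] by rule 3.
/v/ — not in any rule's target class → [v].
/i/ (between /v/ and /j/): before a voiced consonant, so rule 3 applies → [iː].
/j/ (between /i/ and /e/): no rule targets it → [j].
/e/ — between /j/ and /ʃ/; rule 3 does not apply here → [e].
/ʃ/ — between /e/ and /i/, between two vowels — surfaces as [ʒ] (rule 1).
/i/ — word-final; rule 3 does not apply here → [i].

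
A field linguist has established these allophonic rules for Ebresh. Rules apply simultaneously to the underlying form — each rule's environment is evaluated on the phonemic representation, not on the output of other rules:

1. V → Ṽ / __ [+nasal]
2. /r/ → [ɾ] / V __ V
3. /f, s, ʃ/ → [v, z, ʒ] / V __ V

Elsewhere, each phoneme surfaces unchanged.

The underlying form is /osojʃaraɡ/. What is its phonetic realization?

/o/ (word-initial): rule 1 targets it, but not before a nasal consonant → unchanged [o].
/s/ meets the environment for rule 3 (between two vowels) → [z].
/o/ — between /s/ and /j/; rule 1 does not apply here → [o].
/j/ (between /o/ and /ʃ/): no rule targets it → [j].
/ʃ/ (between /j/ and /a/): rule 3 targets it, but not between two vowels → unchanged [ʃ].
/a/ (between /ʃ/ and /r/): rule 1 targets it, but not before a nasal consonant → unchanged [a].
/r/ (between /a/ and /a/): between two vowels, so rule 2 applies → [ɾ].
/a/ (between /r/ and /ɡ/) is in the target of rule 1 but the environment (before a nasal consonant) is not met → [a].
/ɡ/ (word-final): no rule targets it → [ɡ].

[ozojʃaɾaɡ]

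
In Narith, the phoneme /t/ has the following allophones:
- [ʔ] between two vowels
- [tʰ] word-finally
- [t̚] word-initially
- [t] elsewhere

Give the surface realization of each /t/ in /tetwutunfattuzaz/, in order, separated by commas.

[t̚], [t], [ʔ], [t], [t]

Occurrence 1 (position 1): word-initially → [t̚].
Occurrence 2 (position 3): no conditioning environment matches → elsewhere allophone [t].
Occurrence 3 (position 6): between two vowels → [ʔ].
Occurrence 4 (position 11): no conditioning environment matches → elsewhere allophone [t].
Occurrence 5 (position 12): no conditioning environment matches → elsewhere allophone [t].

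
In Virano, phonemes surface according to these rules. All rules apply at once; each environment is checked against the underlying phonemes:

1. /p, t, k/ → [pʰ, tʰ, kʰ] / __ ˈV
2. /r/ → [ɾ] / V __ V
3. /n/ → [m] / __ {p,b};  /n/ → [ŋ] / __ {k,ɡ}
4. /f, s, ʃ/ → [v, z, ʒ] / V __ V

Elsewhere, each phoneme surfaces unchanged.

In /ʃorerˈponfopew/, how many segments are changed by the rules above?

2

Segments that undergo a rule: /r/ → [ɾ] (rule 2); /p/ → [pʰ] (rule 1).
All other segments surface unchanged.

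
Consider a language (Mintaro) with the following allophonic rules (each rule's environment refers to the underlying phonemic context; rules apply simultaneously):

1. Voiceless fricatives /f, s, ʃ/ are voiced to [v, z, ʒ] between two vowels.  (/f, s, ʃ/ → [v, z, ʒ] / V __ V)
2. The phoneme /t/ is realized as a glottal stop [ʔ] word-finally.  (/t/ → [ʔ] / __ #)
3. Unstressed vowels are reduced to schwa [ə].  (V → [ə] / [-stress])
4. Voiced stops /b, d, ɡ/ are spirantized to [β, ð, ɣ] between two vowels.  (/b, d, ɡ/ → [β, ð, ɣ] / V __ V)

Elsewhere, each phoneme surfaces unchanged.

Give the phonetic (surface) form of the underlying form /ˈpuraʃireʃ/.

/u/ (between /p/ and /r/) fails the environment for rule 3, so it stays [u].
/a/ (between /r/ and /ʃ/): in an unstressed syllable, so rule 3 applies → [ə].
/ʃ/ (between /a/ and /i/): between two vowels, so rule 1 applies → [ʒ].
/i/ meets the environment for rule 3 (in an unstressed syllable) → [ə].
Rule 3 applies to /e/ (between /r/ and /ʃ/: in an unstressed syllable) → [ə].
/ʃ/ (word-final) fails the environment for rule 1, so it stays [ʃ].

[ˈpurəʒərəʃ]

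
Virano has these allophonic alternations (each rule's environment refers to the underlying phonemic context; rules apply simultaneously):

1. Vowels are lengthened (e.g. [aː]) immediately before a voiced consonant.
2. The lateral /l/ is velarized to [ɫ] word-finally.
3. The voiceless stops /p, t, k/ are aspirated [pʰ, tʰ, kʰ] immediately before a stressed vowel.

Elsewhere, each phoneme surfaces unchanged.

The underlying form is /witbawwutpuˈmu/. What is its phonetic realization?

[witbaːwwutpuːˈmu]

/i/ — between /w/ and /t/; rule 1 does not apply here → [i].
/t/ (between /i/ and /b/) is in the target of rule 3 but the environment (immediately before a stressed vowel) is not met → [t].
/a/ (between /b/ and /w/): before a voiced consonant, so rule 1 applies → [aː].
/u/ — between /w/ and /t/; rule 1 does not apply here → [u].
/t/ — between /u/ and /p/; rule 3 does not apply here → [t].
/p/ (between /t/ and /u/): rule 3 targets it, but not immediately before a stressed vowel → unchanged [p].
/u/ meets the environment for rule 1 (before a voiced consonant) → [uː].
/u/ — word-final; rule 1 does not apply here → [u].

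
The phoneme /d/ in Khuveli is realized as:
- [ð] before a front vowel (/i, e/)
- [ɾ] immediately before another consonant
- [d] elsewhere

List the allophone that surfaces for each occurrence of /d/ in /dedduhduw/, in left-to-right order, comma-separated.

Occurrence 1 (position 1): before a front vowel (/i, e/) → [ð].
Occurrence 2 (position 3): immediately before another consonant → [ɾ].
Occurrence 3 (position 4): no conditioning environment matches → elsewhere allophone [d].
Occurrence 4 (position 7): no conditioning environment matches → elsewhere allophone [d].

[ð], [ɾ], [d], [d]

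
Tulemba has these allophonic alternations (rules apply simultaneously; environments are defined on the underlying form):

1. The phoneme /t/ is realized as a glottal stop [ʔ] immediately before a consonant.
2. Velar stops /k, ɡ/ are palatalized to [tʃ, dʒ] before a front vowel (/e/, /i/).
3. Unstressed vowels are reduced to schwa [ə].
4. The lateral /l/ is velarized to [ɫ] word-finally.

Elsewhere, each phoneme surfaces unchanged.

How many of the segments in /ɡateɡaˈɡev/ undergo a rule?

4

Segments that undergo a rule: /a/ → [ə] (rule 3); /e/ → [ə] (rule 3); /a/ → [ə] (rule 3); /ɡ/ → [dʒ] (rule 2).
All other segments surface unchanged.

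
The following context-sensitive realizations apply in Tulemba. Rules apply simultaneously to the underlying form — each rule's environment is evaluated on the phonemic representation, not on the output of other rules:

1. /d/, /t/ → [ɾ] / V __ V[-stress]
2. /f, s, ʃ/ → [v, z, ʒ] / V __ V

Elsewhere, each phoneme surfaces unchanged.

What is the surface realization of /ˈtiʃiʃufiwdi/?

/t/ (word-initial) fails the environment for rule 1, so it stays [t].
/i/ (between /t/ and /ʃ/) is unaffected → [i].
/ʃ/ (between /i/ and /i/): between two vowels, so rule 2 applies → [ʒ].
/i/ stays [i].
Rule 2 applies to /ʃ/ (between /i/ and /u/: between two vowels) → [ʒ].
/u/ stays [u].
/f/ (between /u/ and /i/) occurs between two vowels → [v] by rule 2.
/i/ (between /f/ and /w/): no rule targets it → [i].
/w/ stays [w].
/d/ (between /w/ and /i/): rule 1 targets it, but not between a vowel and a following unstressed vowel → unchanged [d].
/i/ stays [i].

[ˈtiʒiʒuviwdi]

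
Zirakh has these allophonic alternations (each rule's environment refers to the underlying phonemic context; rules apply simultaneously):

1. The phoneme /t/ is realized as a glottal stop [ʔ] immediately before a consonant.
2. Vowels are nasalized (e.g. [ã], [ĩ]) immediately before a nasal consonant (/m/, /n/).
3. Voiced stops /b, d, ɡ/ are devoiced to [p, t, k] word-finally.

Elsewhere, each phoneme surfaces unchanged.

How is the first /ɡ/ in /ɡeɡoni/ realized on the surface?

[ɡ]

/ɡ/ — word-initial; rule 3 does not apply here → [ɡ].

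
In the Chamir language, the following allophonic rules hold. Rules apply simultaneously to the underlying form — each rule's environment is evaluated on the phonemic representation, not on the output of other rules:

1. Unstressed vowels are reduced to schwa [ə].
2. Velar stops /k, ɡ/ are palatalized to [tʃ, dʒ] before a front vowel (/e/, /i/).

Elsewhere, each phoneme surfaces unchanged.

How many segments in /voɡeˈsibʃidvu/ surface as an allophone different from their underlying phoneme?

Segments that undergo a rule: /o/ → [ə] (rule 1); /ɡ/ → [dʒ] (rule 2); /e/ → [ə] (rule 1); /i/ → [ə] (rule 1); /u/ → [ə] (rule 1).
All other segments surface unchanged.

5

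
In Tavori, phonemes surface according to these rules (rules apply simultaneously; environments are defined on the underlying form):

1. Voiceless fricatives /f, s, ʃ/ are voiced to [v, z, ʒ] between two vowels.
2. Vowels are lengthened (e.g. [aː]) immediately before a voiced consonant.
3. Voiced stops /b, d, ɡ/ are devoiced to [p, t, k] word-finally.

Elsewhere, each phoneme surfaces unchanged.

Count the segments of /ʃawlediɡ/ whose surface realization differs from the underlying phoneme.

Segments that undergo a rule: /a/ → [aː] (rule 2); /e/ → [eː] (rule 2); /i/ → [iː] (rule 2); /ɡ/ → [k] (rule 3).
All other segments surface unchanged.

4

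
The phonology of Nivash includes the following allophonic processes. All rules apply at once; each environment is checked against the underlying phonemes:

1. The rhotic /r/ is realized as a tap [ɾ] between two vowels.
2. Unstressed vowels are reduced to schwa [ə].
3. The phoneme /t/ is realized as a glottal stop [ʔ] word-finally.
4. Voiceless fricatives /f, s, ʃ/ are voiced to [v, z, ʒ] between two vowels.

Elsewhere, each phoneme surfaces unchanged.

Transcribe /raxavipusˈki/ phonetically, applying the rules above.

/r/ (word-initial) fails the environment for rule 1, so it stays [r].
/a/ — between /r/ and /x/, in an unstressed syllable — surfaces as [ə] (rule 2).
/x/ (between /a/ and /a/): no rule targets it → [x].
Rule 2 applies to /a/ (between /x/ and /v/: in an unstressed syllable) → [ə].
/v/ (between /a/ and /i/) is unaffected → [v].
Rule 2 applies to /i/ (between /v/ and /p/: in an unstressed syllable) → [ə].
/p/ — not in any rule's target class → [p].
/u/ (between /p/ and /s/) occurs in an unstressed syllable → [ə] by rule 2.
/s/ (between /u/ and /k/) fails the environment for rule 4, so it stays [s].
/k/ stays [k].
/i/ (word-final): rule 2 targets it, but not in an unstressed syllable → unchanged [i].

[rəxəvəpəsˈki]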